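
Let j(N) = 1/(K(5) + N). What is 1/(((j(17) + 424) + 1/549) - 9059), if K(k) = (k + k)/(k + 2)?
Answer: -23607/203845121 ≈ -0.00011581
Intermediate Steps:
K(k) = 2*k/(2 + k) (K(k) = (2*k)/(2 + k) = 2*k/(2 + k))
j(N) = 1/(10/7 + N) (j(N) = 1/(2*5/(2 + 5) + N) = 1/(2*5/7 + N) = 1/(2*5*(⅐) + N) = 1/(10/7 + N))
1/(((j(17) + 424) + 1/549) - 9059) = 1/(((7/(10 + 7*17) + 424) + 1/549) - 9059) = 1/(((7/(10 + 119) + 424) + 1/549) - 9059) = 1/(((7/129 + 424) + 1/549) - 9059) = 1/((54703/129 + 1/549) - 9059) = 1/(10010692/23607 - 9059) = 1/(-203845121/23607) = -23607/203845121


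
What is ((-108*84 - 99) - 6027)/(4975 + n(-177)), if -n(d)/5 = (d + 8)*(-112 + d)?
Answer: 7599/119615 ≈ 0.063529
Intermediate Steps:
n(d) = -5*(-112 + d)*(8 + d) (n(d) = -5*(d + 8)*(-112 + d) = -5*(8 + d)*(-112 + d) = -5*(-112 + d)*(8 + d))
((-108*84 - 99) - 6027)/(4975 + n(-177)) = ((-108*84 - 99) - 6027)/(4975 + (4480 - 5*(-177)² + 520*(-177))) = ((-9072 - 99) - 6027)/(4975 + (4480 - 5*31329 - 92040)) = (-9171 - 6027)/(4975 + (4480 - 156645 - 92040)) = -15198/(4975 - 244205) = -15198/(-239230) = -15198*(-1/239230) = 7599/119615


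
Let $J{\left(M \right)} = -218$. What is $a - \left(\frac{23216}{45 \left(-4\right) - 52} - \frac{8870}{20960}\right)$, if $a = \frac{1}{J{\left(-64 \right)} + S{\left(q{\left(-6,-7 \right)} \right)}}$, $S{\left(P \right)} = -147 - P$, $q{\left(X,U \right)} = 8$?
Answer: $\frac{2278340711}{22672432} \approx 100.49$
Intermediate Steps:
$a = - \frac{1}{373}$ ($a = \frac{1}{-218 - 155} = \frac{1}{-373} = - \frac{1}{373} \approx -0.002681$)
$a - \left(\frac{23216}{45 \left(-4\right) - 52} - \frac{8870}{20960}\right) = - \frac{1}{373} - \left(\frac{23216}{45 \left(-4\right) - 52} - \frac{8870}{20960}\right) = - \frac{1}{373} - \left(\frac{23216}{-180 - 52} - \frac{887}{2096}\right) = - \frac{1}{373} - \left(\frac{23216}{-232} - \frac{887}{2096}\right) = - \frac{1}{373} - \left(23216 \left(- \frac{1}{232}\right) - \frac{887}{2096}\right) = - \frac{1}{373} - \left(- \frac{2902}{29} - \frac{887}{2096}\right) = - \frac{1}{373} - - \frac{6108315}{60784} = - \frac{1}{373} + \frac{6108315}{60784} = \frac{2278340711}{22672432}$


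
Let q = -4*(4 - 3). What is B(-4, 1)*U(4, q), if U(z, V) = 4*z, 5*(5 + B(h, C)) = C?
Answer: -384/5 ≈ -76.800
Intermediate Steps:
B(h, C) = -5 + C/5
q = -4 (q = -4*1 = -4)
B(-4, 1)*U(4, q) = (-5 + (⅕)*1)*(4*4) = (-5 + ⅕)*16 = -24/5*16 = -384/5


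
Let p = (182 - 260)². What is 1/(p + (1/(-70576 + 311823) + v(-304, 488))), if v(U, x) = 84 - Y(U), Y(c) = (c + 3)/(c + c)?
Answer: 146678176/904638374829 ≈ 0.00016214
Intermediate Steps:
Y(c) = (3 + c)/(2*c) (Y(c) = (3 + c)/((2*c)) = (3 + c)*(1/(2*c)) = (3 + c)/(2*c))
v(U, x) = 84 - (3 + U)/(2*U)
p = 6084 (p = (-78)² = 6084)
1/(p + (1/(-70576 + 311823) + v(-304, 488))) = 1/(6084 + (1/(-70576 + 311823) + (½)*(-3 + 167*(-304))/(-304))) = 1/(6084 + (1/241247 + (½)*(-1/304)*(-3 - 50768))) = 1/(6084 + (1/241247 + (½)*(-1/304)*(-50771))) = 1/(6084 + (1/241247 + 50771/608)) = 1/(6084 + 12248352045/146678176) = 1/(904638374829/146678176) = 146678176/904638374829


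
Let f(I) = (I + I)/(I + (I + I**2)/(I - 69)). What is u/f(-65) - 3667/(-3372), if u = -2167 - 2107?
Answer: -713144747/225924 ≈ -3156.6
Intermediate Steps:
u = -4274
f(I) = 2*I/(I + (I + I**2)/(-69 + I)) (f(I) = (2*I)/(I + (I + I**2)/(-69 + I)) = 2*I/(I + (I + I**2)/(-69 + I)))
u/f(-65) - 3667/(-3372) = -4274*(-34 - 65)/(-69 - 65) - 3667/(-3372) = -4274/(-134/(-99)) - 3667*(-1/3372) = -4274/((-1/99*(-134))) + 3667/3372 = -4274/134/99 + 3667/3372 = -4274*99/134 + 3667/3372 = -211563/67 + 3667/3372 = -713144747/225924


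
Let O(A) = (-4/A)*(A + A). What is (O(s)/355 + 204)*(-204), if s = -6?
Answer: -14772048/355 ≈ -41611.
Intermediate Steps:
O(A) = -8 (O(A) = (-4/A)*(2*A) = -8)
(O(s)/355 + 204)*(-204) = (-8/355 + 204)*(-204) = (72412/355)*(-204) = -14772048/355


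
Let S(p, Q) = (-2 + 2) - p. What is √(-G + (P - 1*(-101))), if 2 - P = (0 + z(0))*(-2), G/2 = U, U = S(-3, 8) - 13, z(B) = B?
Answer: √123 ≈ 11.091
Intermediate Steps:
S(p, Q) = -p (S(p, Q) = 0 - p = -p)
U = -10 (U = -1*(-3) - 13 = 3 - 13 = -10)
G = -20 (G = 2*(-10) = -20)
P = 2 (P = 2 - (0 + 0)*(-2) = 2 - 0*(-2) = 2 - 1*0 = 2 + 0 = 2)
√(-G + (P - 1*(-101))) = √(-1*(-20) + (2 - 1*(-101))) = √(20 + (2 + 101)) = √(20 + 103) = √123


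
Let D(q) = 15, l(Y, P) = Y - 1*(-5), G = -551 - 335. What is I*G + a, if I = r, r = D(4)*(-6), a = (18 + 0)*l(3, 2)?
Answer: 79884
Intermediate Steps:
G = -886
l(Y, P) = 5 + Y (l(Y, P) = Y + 5 = 5 + Y)
a = 144 (a = (18 + 0)*(5 + 3) = 18*8 = 144)
r = -90 (r = 15*(-6) = -90)
I = -90
I*G + a = -90*(-886) + 144 = 79740 + 144 = 79884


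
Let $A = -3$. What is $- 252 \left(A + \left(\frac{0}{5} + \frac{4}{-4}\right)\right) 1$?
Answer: $1008$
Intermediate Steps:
$- 252 \left(A + \left(\frac{0}{5} + \frac{4}{-4}\right)\right) 1 = - 252 \left(-3 + \left(\frac{0}{5} + \frac{4}{-4}\right)\right) 1 = - 252 \left(-3 + \left(0 \cdot \frac{1}{5} + 4 \left(- \frac{1}{4}\right)\right)\right) 1 = - 252 \left(-3 + \left(0 - 1\right)\right) 1 = - 252 \left(-3 - 1\right) 1 = - 252 \left(\left(-4\right) 1\right) = \left(-252\right) \left(-4\right) = 1008$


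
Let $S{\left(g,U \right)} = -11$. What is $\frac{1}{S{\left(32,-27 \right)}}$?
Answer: $- \frac{1}{11} \approx -0.090909$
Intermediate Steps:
$\frac{1}{S{\left(32,-27 \right)}} = \frac{1}{-11} = - \frac{1}{11}$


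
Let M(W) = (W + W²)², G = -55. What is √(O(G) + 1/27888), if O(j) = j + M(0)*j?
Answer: I*√2673481377/6972 ≈ 7.4162*I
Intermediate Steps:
O(j) = j (O(j) = j + (0²*(1 + 0)²)*j = j + (0*1²)*j = j + (0*1)*j = j + 0*j = j + 0 = j)
√(O(G) + 1/27888) = √(-55 + 1/27888) = √(-1533839/27888) = I*√2673481377/6972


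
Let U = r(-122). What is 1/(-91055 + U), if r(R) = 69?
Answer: -1/90986 ≈ -1.0991e-5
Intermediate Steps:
U = 69
1/(-91055 + U) = 1/(-91055 + 69) = 1/(-90986) = -1/90986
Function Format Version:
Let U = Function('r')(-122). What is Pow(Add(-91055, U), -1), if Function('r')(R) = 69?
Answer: Rational(-1, 90986) ≈ -1.0991e-5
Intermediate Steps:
U = 69
Pow(Add(-91055, U), -1) = Pow(Add(-91055, 69), -1) = Pow(-90986, -1) = Rational(-1, 90986)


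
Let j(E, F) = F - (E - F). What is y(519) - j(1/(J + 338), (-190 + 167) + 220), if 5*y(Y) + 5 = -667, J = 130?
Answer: -1236451/2340 ≈ -528.40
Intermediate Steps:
y(Y) = -672/5 (y(Y) = -1 + (⅕)*(-667) = -1 - 667/5 = -672/5)
j(E, F) = -E + 2*F (j(E, F) = F + (F - E) = -E + 2*F)
y(519) - j(1/(J + 338), (-190 + 167) + 220) = -672/5 - (-1/(130 + 338) + 2*((-190 + 167) + 220)) = -672/5 - (-1/468 + 2*(-23 + 220)) = -672/5 - (-1*1/468 + 2*197) = -672/5 - (-1/468 + 394) = -672/5 - 1*184391/468 = -672/5 - 184391/468 = -1236451/2340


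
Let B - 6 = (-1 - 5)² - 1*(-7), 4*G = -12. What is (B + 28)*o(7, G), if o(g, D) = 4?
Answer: 308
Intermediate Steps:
G = -3 (G = (¼)*(-12) = -3)
B = 49 (B = 6 + ((-1 - 5)² - 1*(-7)) = 6 + ((-6)² + 7) = 6 + (36 + 7) = 6 + 43 = 49)
(B + 28)*o(7, G) = (49 + 28)*4 = 77*4 = 308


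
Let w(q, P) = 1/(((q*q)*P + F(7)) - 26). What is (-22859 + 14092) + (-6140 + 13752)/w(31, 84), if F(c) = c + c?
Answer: 614370977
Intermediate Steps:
F(c) = 2*c
w(q, P) = 1/(-12 + P*q**2) (w(q, P) = 1/(((q*q)*P + 2*7) - 26) = 1/((q**2*P + 14) - 26) = 1/((P*q**2 + 14) - 26) = 1/((14 + P*q**2) - 26) = 1/(-12 + P*q**2))
(-22859 + 14092) + (-6140 + 13752)/w(31, 84) = (-22859 + 14092) + (-6140 + 13752)/(1/(-12 + 84*31**2)) = -8767 + 7612/(1/(-12 + 84*961)) = -8767 + 7612/(1/(-12 + 80724)) = -8767 + 7612/(1/80712) = -8767 + 7612*80712 = -8767 + 614379744 = 614370977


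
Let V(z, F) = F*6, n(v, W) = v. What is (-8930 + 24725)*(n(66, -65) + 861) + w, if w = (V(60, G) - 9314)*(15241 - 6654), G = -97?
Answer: -70334987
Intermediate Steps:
V(z, F) = 6*F
w = -84976952 (w = (6*(-97) - 9314)*(15241 - 6654) = (-582 - 9314)*8587 = -9896*8587 = -84976952)
(-8930 + 24725)*(n(66, -65) + 861) + w = (-8930 + 24725)*(66 + 861) - 84976952 = 15795*927 - 84976952 = 14641965 - 84976952 = -70334987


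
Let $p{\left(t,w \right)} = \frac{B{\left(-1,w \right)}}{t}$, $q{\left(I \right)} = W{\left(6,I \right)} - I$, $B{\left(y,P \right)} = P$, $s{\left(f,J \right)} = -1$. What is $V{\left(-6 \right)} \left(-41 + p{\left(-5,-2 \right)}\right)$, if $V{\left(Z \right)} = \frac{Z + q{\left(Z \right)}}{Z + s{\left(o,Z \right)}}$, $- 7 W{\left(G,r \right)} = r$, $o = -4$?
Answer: $\frac{174}{35} \approx 4.9714$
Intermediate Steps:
$W{\left(G,r \right)} = - \frac{r}{7}$
$q{\left(I \right)} = - \frac{8 I}{7}$ ($q{\left(I \right)} = - \frac{I}{7} - I = - \frac{8 I}{7}$)
$V{\left(Z \right)} = - \frac{Z}{7 \left(-1 + Z\right)}$ ($V{\left(Z \right)} = \frac{Z - \frac{8 Z}{7}}{Z - 1} = \frac{\left(- \frac{1}{7}\right) Z}{-1 + Z} = - \frac{Z}{7 \left(-1 + Z\right)}$)
$p{\left(t,w \right)} = \frac{w}{t}$
$V{\left(-6 \right)} \left(-41 + p{\left(-5,-2 \right)}\right) = \left(-1\right) \left(-6\right) \frac{1}{-7 + 7 \left(-6\right)} \left(-41 - \frac{2}{-5}\right) = \left(-1\right) \left(-6\right) \frac{1}{-7 - 42} \left(-41 - - \frac{2}{5}\right) = \left(-1\right) \left(-6\right) \frac{1}{-49} \left(-41 + \frac{2}{5}\right) = \left(-1\right) \left(-6\right) \left(- \frac{1}{49}\right) \left(- \frac{203}{5}\right) = \left(- \frac{6}{49}\right) \left(- \frac{203}{5}\right) = \frac{174}{35}$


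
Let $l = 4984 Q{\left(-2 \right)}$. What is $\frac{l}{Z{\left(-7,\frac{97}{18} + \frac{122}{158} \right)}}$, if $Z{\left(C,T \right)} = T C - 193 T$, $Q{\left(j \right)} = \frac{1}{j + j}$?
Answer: $\frac{442953}{438050} \approx 1.0112$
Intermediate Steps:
$Q{\left(j \right)} = \frac{1}{2 j}$
$l = -1246$ ($l = 4984 \frac{1}{2 \left(-2\right)} = 4984 \cdot \frac{1}{2} \left(- \frac{1}{2}\right) = 4984 \left(- \frac{1}{4}\right) = -1246$)
$Z{\left(C,T \right)} = - 193 T + C T$ ($Z{\left(C,T \right)} = C T - 193 T = - 193 T + C T$)
$\frac{l}{Z{\left(-7,\frac{97}{18} + \frac{122}{158} \right)}} = - \frac{1246}{\left(\frac{97}{18} + \frac{122}{158}\right) \left(-193 - 7\right)} = - \frac{1246}{\left(97 \cdot \frac{1}{18} + 122 \cdot \frac{1}{158}\right) \left(-200\right)} = - \frac{1246}{\left(\frac{97}{18} + \frac{61}{79}\right) \left(-200\right)} = - \frac{1246}{\frac{8761}{1422} \left(-200\right)} = - \frac{1246}{- \frac{876100}{711}} = \left(-1246\right) \left(- \frac{711}{876100}\right) = \frac{442953}{438050}$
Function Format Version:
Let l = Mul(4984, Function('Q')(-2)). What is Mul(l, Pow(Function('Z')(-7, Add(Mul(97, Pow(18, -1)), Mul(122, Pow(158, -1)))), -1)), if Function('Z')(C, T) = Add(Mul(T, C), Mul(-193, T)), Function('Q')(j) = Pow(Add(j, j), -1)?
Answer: Rational(442953, 438050) ≈ 1.0112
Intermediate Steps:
Function('Q')(j) = Mul(Rational(1, 2), Pow(j, -1)) (Function('Q')(j) = Pow(Mul(2, j), -1) = Mul(Rational(1, 2), Pow(j, -1)))
l = -1246 (l = Mul(4984, Mul(Rational(1, 2), Pow(-2, -1))) = Mul(4984, Mul(Rational(1, 2), Rational(-1, 2))) = Mul(4984, Rational(-1, 4)) = -1246)
Function('Z')(C, T) = Add(Mul(-193, T), Mul(C, T)) (Function('Z')(C, T) = Add(Mul(C, T), Mul(-193, T)) = Add(Mul(-193, T), Mul(C, T)))
Mul(l, Pow(Function('Z')(-7, Add(Mul(97, Pow(18, -1)), Mul(122, Pow(158, -1)))), -1)) = Mul(-1246, Pow(Mul(Add(Mul(97, Pow(18, -1)), Mul(122, Pow(158, -1))), Add(-193, -7)), -1)) = Mul(-1246, Pow(Mul(Add(Mul(97, Rational(1, 18)), Mul(122, Rational(1, 158))), -200), -1)) = Mul(-1246, Pow(Mul(Add(Rational(97, 18), Rational(61, 79)), -200), -1)) = Mul(-1246, Pow(Mul(Rational(8761, 1422), -200), -1)) = Mul(-1246, Pow(Rational(-876100, 711), -1)) = Mul(-1246, Rational(-711, 876100)) = Rational(442953, 438050)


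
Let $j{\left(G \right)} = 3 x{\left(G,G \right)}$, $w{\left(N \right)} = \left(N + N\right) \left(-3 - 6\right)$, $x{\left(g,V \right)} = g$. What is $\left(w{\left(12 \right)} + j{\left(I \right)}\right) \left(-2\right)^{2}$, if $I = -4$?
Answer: $-912$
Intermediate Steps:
$w{\left(N \right)} = - 18 N$ ($w{\left(N \right)} = 2 N \left(-9\right) = - 18 N$)
$j{\left(G \right)} = 3 G$
$\left(w{\left(12 \right)} + j{\left(I \right)}\right) \left(-2\right)^{2} = \left(\left(-18\right) 12 + 3 \left(-4\right)\right) \left(-2\right)^{2} = \left(-216 - 12\right) 4 = \left(-228\right) 4 = -912$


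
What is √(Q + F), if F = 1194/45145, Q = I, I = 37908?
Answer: √77259250318830/45145 ≈ 194.70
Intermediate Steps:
Q = 37908
F = 1194/45145 (F = 1194*(1/45145) = 1194/45145 ≈ 0.026448)
√(Q + F) = √(37908 + 1194/45145) = √(1711357854/45145) = √77259250318830/45145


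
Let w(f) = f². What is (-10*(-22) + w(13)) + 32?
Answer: 421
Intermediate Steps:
(-10*(-22) + w(13)) + 32 = (-10*(-22) + 13²) + 32 = (220 + 169) + 32 = 389 + 32 = 421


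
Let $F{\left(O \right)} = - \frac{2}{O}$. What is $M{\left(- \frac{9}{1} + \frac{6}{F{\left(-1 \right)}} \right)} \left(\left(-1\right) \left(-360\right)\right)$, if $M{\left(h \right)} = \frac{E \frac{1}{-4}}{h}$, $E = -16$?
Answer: $-240$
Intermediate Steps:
$M{\left(h \right)} = \frac{4}{h}$ ($M{\left(h \right)} = \frac{\left(-16\right) \frac{1}{-4}}{h} = \frac{\left(-16\right) \left(- \frac{1}{4}\right)}{h} = \frac{4}{h}$)
$M{\left(- \frac{9}{1} + \frac{6}{F{\left(-1 \right)}} \right)} \left(\left(-1\right) \left(-360\right)\right) = \frac{4}{- \frac{9}{1} + \frac{6}{\left(-2\right) \frac{1}{-1}}} \left(\left(-1\right) \left(-360\right)\right) = \frac{4}{\left(-9\right) 1 + \frac{6}{\left(-2\right) \left(-1\right)}} 360 = \frac{4}{-9 + \frac{6}{2}} \cdot 360 = \frac{4}{-9 + 6 \cdot \frac{1}{2}} \cdot 360 = \frac{4}{-9 + 3} \cdot 360 = \frac{4}{-6} \cdot 360 = 4 \left(- \frac{1}{6}\right) 360 = \left(- \frac{2}{3}\right) 360 = -240$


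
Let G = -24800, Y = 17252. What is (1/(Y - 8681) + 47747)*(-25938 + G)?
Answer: -20763995679044/8571 ≈ -2.4226e+9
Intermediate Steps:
(1/(Y - 8681) + 47747)*(-25938 + G) = (1/(17252 - 8681) + 47747)*(-25938 - 24800) = (1/8571 + 47747)*(-50738) = (409239538/8571)*(-50738) = -20763995679044/8571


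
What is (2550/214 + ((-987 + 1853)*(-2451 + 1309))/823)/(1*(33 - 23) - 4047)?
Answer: 104770679/355502257 ≈ 0.29471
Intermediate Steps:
(2550/214 + ((-987 + 1853)*(-2451 + 1309))/823)/(1*(33 - 23) - 4047) = (2550*(1/214) + (866*(-1142))*(1/823))/(1*10 - 4047) = (1275/107 - 988972*1/823)/(10 - 4047) = (1275/107 - 988972/823)/(-4037) = -104770679/88061*(-1/4037) = 104770679/355502257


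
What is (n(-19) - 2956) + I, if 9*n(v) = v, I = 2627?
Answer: -2980/9 ≈ -331.11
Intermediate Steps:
n(v) = v/9
(n(-19) - 2956) + I = ((1/9)*(-19) - 2956) + 2627 = (-19/9 - 2956) + 2627 = -26623/9 + 2627 = -2980/9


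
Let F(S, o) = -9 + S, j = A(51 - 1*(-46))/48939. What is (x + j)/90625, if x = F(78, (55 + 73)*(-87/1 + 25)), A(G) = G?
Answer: 3376888/4435096875 ≈ 0.00076140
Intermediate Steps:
j = 97/48939 (j = (51 - 1*(-46))/48939 = (51 + 46)*(1/48939) = 97*(1/48939) = 97/48939 ≈ 0.0019821)
x = 69 (x = -9 + 78 = 69)
(x + j)/90625 = (69 + 97/48939)/90625 = (3376888/48939)*(1/90625) = 3376888/4435096875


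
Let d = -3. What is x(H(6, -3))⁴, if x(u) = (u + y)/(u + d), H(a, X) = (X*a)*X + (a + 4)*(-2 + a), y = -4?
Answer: 65610000/68574961 ≈ 0.95676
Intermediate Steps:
H(a, X) = a*X² + (-2 + a)*(4 + a) (H(a, X) = a*X² + (4 + a)*(-2 + a) = a*X² + (-2 + a)*(4 + a))
x(u) = (-4 + u)/(-3 + u) (x(u) = (u - 4)/(u - 3) = (-4 + u)/(-3 + u))
x(H(6, -3))⁴ = ((-4 + (-8 + 6² + 2*6 + 6*(-3)²))/(-3 + (-8 + 6² + 2*6 + 6*(-3)²)))⁴ = ((-4 + (-8 + 36 + 12 + 6*9))/(-3 + (-8 + 36 + 12 + 6*9)))⁴ = ((-4 + (-8 + 36 + 12 + 54))/(-3 + (-8 + 36 + 12 + 54)))⁴ = ((-4 + 94)/(-3 + 94))⁴ = (90/91)⁴ = 65610000/68574961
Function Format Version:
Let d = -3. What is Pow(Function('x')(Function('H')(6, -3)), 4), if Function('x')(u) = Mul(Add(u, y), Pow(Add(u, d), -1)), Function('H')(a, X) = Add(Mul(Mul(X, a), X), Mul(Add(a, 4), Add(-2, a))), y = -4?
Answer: Rational(65610000, 68574961) ≈ 0.95676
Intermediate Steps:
Function('H')(a, X) = Add(Mul(a, Pow(X, 2)), Mul(Add(-2, a), Add(4, a))) (Function('H')(a, X) = Add(Mul(a, Pow(X, 2)), Mul(Add(4, a), Add(-2, a))) = Add(Mul(a, Pow(X, 2)), Mul(Add(-2, a), Add(4, a))))
Function('x')(u) = Mul(Pow(Add(-3, u), -1), Add(-4, u)) (Function('x')(u) = Mul(Add(u, -4), Pow(Add(u, -3), -1)) = Mul(Add(-4, u), Pow(Add(-3, u), -1)) = Mul(Pow(Add(-3, u), -1), Add(-4, u)))
Pow(Function('x')(Function('H')(6, -3)), 4) = Pow(Mul(Pow(Add(-3, Add(-8, Pow(6, 2), Mul(2, 6), Mul(6, Pow(-3, 2)))), -1), Add(-4, Add(-8, Pow(6, 2), Mul(2, 6), Mul(6, Pow(-3, 2))))), 4) = Pow(Mul(Pow(Add(-3, Add(-8, 36, 12, Mul(6, 9))), -1), Add(-4, Add(-8, 36, 12, Mul(6, 9)))), 4) = Pow(Mul(Pow(Add(-3, Add(-8, 36, 12, 54)), -1), Add(-4, Add(-8, 36, 12, 54))), 4) = Pow(Mul(Pow(Add(-3, 94), -1), Add(-4, 94)), 4) = Pow(Mul(Pow(91, -1), 90), 4) = Pow(Mul(Rational(1, 91), 90), 4) = Pow(Rational(90, 91), 4) = Rational(65610000, 68574961)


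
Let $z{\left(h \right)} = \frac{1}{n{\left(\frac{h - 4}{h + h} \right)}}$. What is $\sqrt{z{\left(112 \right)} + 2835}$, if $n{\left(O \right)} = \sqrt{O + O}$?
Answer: $\frac{\sqrt{25515 + 2 \sqrt{21}}}{3} \approx 53.254$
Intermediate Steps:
$n{\left(O \right)} = \sqrt{2} \sqrt{O}$ ($n{\left(O \right)} = \sqrt{2 O} = \sqrt{2} \sqrt{O}$)
$z{\left(h \right)} = \frac{1}{\sqrt{\frac{-4 + h}{h}}}$ ($z{\left(h \right)} = \frac{1}{\sqrt{2} \sqrt{\frac{h - 4}{h + h}}} = \frac{1}{\sqrt{2} \sqrt{\frac{-4 + h}{2 h}}} = \frac{1}{\sqrt{2} \frac{\sqrt{2} \sqrt{\frac{-4 + h}{h}}}{2}} = \frac{1}{\sqrt{\frac{-4 + h}{h}}}$)
$\sqrt{z{\left(112 \right)} + 2835} = \sqrt{\frac{1}{\sqrt{\frac{-4 + 112}{112}}} + 2835} = \sqrt{\frac{1}{\sqrt{\frac{1}{112} \cdot 108}} + 2835} = \sqrt{\frac{1}{\sqrt{\frac{27}{28}}} + 2835} = \sqrt{\frac{2 \sqrt{21}}{9} + 2835} = \sqrt{2835 + \frac{2 \sqrt{21}}{9}}$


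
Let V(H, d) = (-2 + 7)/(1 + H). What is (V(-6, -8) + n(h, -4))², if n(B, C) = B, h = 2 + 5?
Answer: 36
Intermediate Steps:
V(H, d) = 5/(1 + H)
h = 7
(V(-6, -8) + n(h, -4))² = (5/(1 - 6) + 7)² = (5/(-5) + 7)² = (5*(-⅕) + 7)² = (-1 + 7)² = 6² = 36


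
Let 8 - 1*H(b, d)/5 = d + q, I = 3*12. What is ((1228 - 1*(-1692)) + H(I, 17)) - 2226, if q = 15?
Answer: 574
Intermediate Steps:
I = 36
H(b, d) = -35 - 5*d (H(b, d) = 40 - 5*(d + 15) = 40 - 5*(15 + d) = 40 + (-75 - 5*d) = -35 - 5*d)
((1228 - 1*(-1692)) + H(I, 17)) - 2226 = ((1228 - 1*(-1692)) + (-35 - 5*17)) - 2226 = ((1228 + 1692) + (-35 - 85)) - 2226 = (2920 - 120) - 2226 = 2800 - 2226 = 574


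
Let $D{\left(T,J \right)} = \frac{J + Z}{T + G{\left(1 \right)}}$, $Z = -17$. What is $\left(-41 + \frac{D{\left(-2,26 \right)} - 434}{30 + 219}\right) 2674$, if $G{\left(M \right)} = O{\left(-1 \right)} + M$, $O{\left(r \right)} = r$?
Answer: $- \frac{28471415}{249} \approx -1.1434 \cdot 10^{5}$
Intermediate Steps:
$G{\left(M \right)} = -1 + M$
$D{\left(T,J \right)} = \frac{-17 + J}{T}$ ($D{\left(T,J \right)} = \frac{J - 17}{T + \left(-1 + 1\right)} = \frac{-17 + J}{T + 0} = \frac{-17 + J}{T}$)
$\left(-41 + \frac{D{\left(-2,26 \right)} - 434}{30 + 219}\right) 2674 = \left(-41 + \frac{\frac{-17 + 26}{-2} - 434}{30 + 219}\right) 2674 = \left(-41 + \frac{\left(- \frac{1}{2}\right) 9 - 434}{249}\right) 2674 = \left(-41 + \left(- \frac{9}{2} - 434\right) \frac{1}{249}\right) 2674 = \left(-41 - \frac{877}{498}\right) 2674 = \left(- \frac{21295}{498}\right) 2674 = - \frac{28471415}{249}$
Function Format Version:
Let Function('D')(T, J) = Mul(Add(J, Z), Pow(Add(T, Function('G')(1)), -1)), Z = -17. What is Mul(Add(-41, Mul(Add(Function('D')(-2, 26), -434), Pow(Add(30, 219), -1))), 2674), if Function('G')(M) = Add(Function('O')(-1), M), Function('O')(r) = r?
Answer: Rational(-28471415, 249) ≈ -1.1434e+5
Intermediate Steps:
Function('G')(M) = Add(-1, M)
Function('D')(T, J) = Mul(Pow(T, -1), Add(-17, J)) (Function('D')(T, J) = Mul(Add(J, -17), Pow(Add(T, Add(-1, 1)), -1)) = Mul(Add(-17, J), Pow(Add(T, 0), -1)) = Mul(Add(-17, J), Pow(T, -1)) = Mul(Pow(T, -1), Add(-17, J)))
Mul(Add(-41, Mul(Add(Function('D')(-2, 26), -434), Pow(Add(30, 219), -1))), 2674) = Mul(Add(-41, Mul(Add(Mul(Pow(-2, -1), Add(-17, 26)), -434), Pow(Add(30, 219), -1))), 2674) = Mul(Add(-41, Mul(Add(Mul(Rational(-1, 2), 9), -434), Pow(249, -1))), 2674) = Mul(Add(-41, Mul(Add(Rational(-9, 2), -434), Rational(1, 249))), 2674) = Mul(Add(-41, Mul(Rational(-877, 2), Rational(1, 249))), 2674) = Mul(Add(-41, Rational(-877, 498)), 2674) = Mul(Rational(-21295, 498), 2674) = Rational(-28471415, 249)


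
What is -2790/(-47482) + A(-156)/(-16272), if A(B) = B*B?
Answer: -3854594/2682733 ≈ -1.4368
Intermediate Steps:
A(B) = B²
-2790/(-47482) + A(-156)/(-16272) = -2790/(-47482) + (-156)²/(-16272) = -2790*(-1/47482) + 24336*(-1/16272) = 1395/23741 - 169/113 = -3854594/2682733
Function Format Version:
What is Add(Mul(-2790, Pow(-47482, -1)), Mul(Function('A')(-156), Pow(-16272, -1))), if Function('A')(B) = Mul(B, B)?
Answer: Rational(-3854594, 2682733) ≈ -1.4368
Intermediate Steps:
Function('A')(B) = Pow(B, 2)
Add(Mul(-2790, Pow(-47482, -1)), Mul(Function('A')(-156), Pow(-16272, -1))) = Add(Mul(-2790, Pow(-47482, -1)), Mul(Pow(-156, 2), Pow(-16272, -1))) = Add(Mul(-2790, Rational(-1, 47482)), Mul(24336, Rational(-1, 16272))) = Add(Rational(1395, 23741), Rational(-169, 113)) = Rational(-3854594, 2682733)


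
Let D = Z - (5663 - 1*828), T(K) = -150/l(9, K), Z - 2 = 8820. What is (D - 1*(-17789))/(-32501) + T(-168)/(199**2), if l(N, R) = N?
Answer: -2588679178/3861216303 ≈ -0.67043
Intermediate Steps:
Z = 8822 (Z = 2 + 8820 = 8822)
T(K) = -50/3 (T(K) = -150/9 = -150*1/9 = -50/3)
D = 3987 (D = 8822 - (5663 - 1*828) = 8822 - (5663 - 828) = 8822 - 1*4835 = 8822 - 4835 = 3987)
(D - 1*(-17789))/(-32501) + T(-168)/(199**2) = (3987 - 1*(-17789))/(-32501) - 50/(3*(199**2)) = (3987 + 17789)*(-1/32501) - 50/3/39601 = 21776*(-1/32501) - 50/3*1/39601 = -21776/32501 - 50/118803 = -2588679178/3861216303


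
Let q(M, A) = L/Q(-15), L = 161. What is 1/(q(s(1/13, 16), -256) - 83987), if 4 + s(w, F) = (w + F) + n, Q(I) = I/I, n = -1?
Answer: -1/83826 ≈ -1.1929e-5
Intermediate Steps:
Q(I) = 1
s(w, F) = -5 + F + w (s(w, F) = -4 + ((w + F) - 1) = -4 + ((F + w) - 1) = -4 + (-1 + F + w) = -5 + F + w)
q(M, A) = 161 (q(M, A) = 161/1 = 161*1 = 161)
1/(q(s(1/13, 16), -256) - 83987) = 1/(161 - 83987) = 1/(-83826) = -1/83826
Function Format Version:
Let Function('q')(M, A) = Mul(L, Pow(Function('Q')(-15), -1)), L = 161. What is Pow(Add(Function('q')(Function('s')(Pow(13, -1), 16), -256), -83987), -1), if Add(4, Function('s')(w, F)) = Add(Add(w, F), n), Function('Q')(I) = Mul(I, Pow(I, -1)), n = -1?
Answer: Rational(-1, 83826) ≈ -1.1929e-5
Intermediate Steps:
Function('Q')(I) = 1
Function('s')(w, F) = Add(-5, F, w) (Function('s')(w, F) = Add(-4, Add(Add(w, F), -1)) = Add(-4, Add(Add(F, w), -1)) = Add(-4, Add(-1, F, w)) = Add(-5, F, w))
Function('q')(M, A) = 161 (Function('q')(M, A) = Mul(161, Pow(1, -1)) = Mul(161, 1) = 161)
Pow(Add(Function('q')(Function('s')(Pow(13, -1), 16), -256), -83987), -1) = Pow(Add(161, -83987), -1) = Pow(-83826, -1) = Rational(-1, 83826)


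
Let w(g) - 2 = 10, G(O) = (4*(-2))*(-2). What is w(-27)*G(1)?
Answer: 192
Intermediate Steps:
G(O) = 16 (G(O) = -8*(-2) = 16)
w(g) = 12 (w(g) = 2 + 10 = 12)
w(-27)*G(1) = 12*16 = 192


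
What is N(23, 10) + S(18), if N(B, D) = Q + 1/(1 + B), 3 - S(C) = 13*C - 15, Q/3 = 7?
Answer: -4679/24 ≈ -194.96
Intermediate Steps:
Q = 21 (Q = 3*7 = 21)
S(C) = 18 - 13*C (S(C) = 3 - (13*C - 15) = 3 - (-15 + 13*C) = 3 + (15 - 13*C) = 18 - 13*C)
N(B, D) = 21 + 1/(1 + B)
N(23, 10) + S(18) = (22 + 21*23)/(1 + 23) + (18 - 13*18) = (22 + 483)/24 + (18 - 234) = (1/24)*505 - 216 = 505/24 - 216 = -4679/24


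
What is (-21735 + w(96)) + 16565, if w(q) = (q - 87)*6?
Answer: -5116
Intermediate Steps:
w(q) = -522 + 6*q (w(q) = (-87 + q)*6 = -522 + 6*q)
(-21735 + w(96)) + 16565 = (-21735 + (-522 + 6*96)) + 16565 = (-21735 + (-522 + 576)) + 16565 = (-21735 + 54) + 16565 = -21681 + 16565 = -5116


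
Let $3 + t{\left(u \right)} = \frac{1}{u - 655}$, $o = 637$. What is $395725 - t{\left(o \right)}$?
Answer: $\frac{7123105}{18} \approx 3.9573 \cdot 10^{5}$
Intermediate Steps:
$t{\left(u \right)} = -3 + \frac{1}{-655 + u}$ ($t{\left(u \right)} = -3 + \frac{1}{u - 655} = -3 + \frac{1}{-655 + u}$)
$395725 - t{\left(o \right)} = 395725 - \frac{1966 - 1911}{-655 + 637} = 395725 - \frac{1966 - 1911}{-18} = 395725 - \left(- \frac{1}{18}\right) 55 = 395725 - - \frac{55}{18} = 395725 + \frac{55}{18} = \frac{7123105}{18}$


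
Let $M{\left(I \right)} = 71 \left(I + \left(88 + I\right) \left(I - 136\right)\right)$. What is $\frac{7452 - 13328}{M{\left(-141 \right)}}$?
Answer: $- \frac{1469}{258085} \approx -0.0056919$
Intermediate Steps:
$M{\left(I \right)} = 71 I + 71 \left(-136 + I\right) \left(88 + I\right)$ ($M{\left(I \right)} = 71 \left(I + \left(88 + I\right) \left(-136 + I\right)\right) = 71 \left(I + \left(-136 + I\right) \left(88 + I\right)\right) = 71 I + 71 \left(-136 + I\right) \left(88 + I\right)$)
$\frac{7452 - 13328}{M{\left(-141 \right)}} = \frac{7452 - 13328}{-849728 - -470517 + 71 \left(-141\right)^{2}} = \frac{7452 - 13328}{-849728 + 470517 + 71 \cdot 19881} = - \frac{5876}{-849728 + 470517 + 1411551} = - \frac{5876}{1032340} = \left(-5876\right) \frac{1}{1032340} = - \frac{1469}{258085}$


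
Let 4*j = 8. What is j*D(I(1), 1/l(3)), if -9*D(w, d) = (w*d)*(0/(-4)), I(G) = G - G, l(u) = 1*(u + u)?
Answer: 0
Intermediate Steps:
l(u) = 2*u (l(u) = 1*(2*u) = 2*u)
I(G) = 0
j = 2 (j = (¼)*8 = 2)
D(w, d) = 0 (D(w, d) = -w*d*0/(-4)/9 = -d*w*0*(-¼)/9 = -d*w*0/9 = -⅑*0 = 0)
j*D(I(1), 1/l(3)) = 2*0 = 0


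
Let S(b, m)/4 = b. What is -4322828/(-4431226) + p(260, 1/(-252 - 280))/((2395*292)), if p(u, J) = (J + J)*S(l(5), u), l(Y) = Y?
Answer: 20103789232295/20607908379086 ≈ 0.97554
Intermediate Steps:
S(b, m) = 4*b
p(u, J) = 40*J (p(u, J) = (J + J)*(4*5) = (2*J)*20 = 40*J)
-4322828/(-4431226) + p(260, 1/(-252 - 280))/((2395*292)) = -4322828/(-4431226) + (40/(-252 - 280))/((2395*292)) = -4322828*(-1/4431226) + (40/(-532))/699340 = 2161414/2215613 + (40*(-1/532))*(1/699340) = 2161414/2215613 - 10/133*1/699340 = 2161414/2215613 - 1/9301222 = 20103789232295/20607908379086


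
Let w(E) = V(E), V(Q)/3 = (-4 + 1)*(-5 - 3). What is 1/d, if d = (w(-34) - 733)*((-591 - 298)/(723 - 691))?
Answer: 32/587629 ≈ 5.4456e-5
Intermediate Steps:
V(Q) = 72 (V(Q) = 3*((-4 + 1)*(-5 - 3)) = 3*(-3*(-8)) = 3*24 = 72)
w(E) = 72
d = 587629/32 (d = (72 - 733)*((-591 - 298)/(723 - 691)) = -(-587629)/32 = -661*(-889/32) = 587629/32 ≈ 18363.)
1/d = 1/(587629/32) = 32/587629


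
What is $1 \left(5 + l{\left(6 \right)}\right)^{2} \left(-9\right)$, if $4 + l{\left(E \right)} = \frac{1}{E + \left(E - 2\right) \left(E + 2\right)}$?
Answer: $- \frac{13689}{1444} \approx -9.4799$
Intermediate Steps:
$l{\left(E \right)} = -4 + \frac{1}{E + \left(-2 + E\right) \left(2 + E\right)}$ ($l{\left(E \right)} = -4 + \frac{1}{E + \left(E - 2\right) \left(E + 2\right)} = -4 + \frac{1}{E + \left(-2 + E\right) \left(2 + E\right)}$)
$1 \left(5 + l{\left(6 \right)}\right)^{2} \left(-9\right) = 1 \left(5 + \frac{17 - 24 - 4 \cdot 6^{2}}{-4 + 6 + 6^{2}}\right)^{2} \left(-9\right) = 1 \left(5 + \frac{17 - 24 - 144}{-4 + 6 + 36}\right)^{2} \left(-9\right) = 1 \left(5 + \frac{17 - 24 - 144}{38}\right)^{2} \left(-9\right) = 1 \left(5 + \frac{1}{38} \left(-151\right)\right)^{2} \left(-9\right) = 1 \left(5 - \frac{151}{38}\right)^{2} \left(-9\right) = 1 \left(\frac{39}{38}\right)^{2} \left(-9\right) = 1 \cdot \frac{1521}{1444} \left(-9\right) = \frac{1521}{1444} \left(-9\right) = - \frac{13689}{1444}$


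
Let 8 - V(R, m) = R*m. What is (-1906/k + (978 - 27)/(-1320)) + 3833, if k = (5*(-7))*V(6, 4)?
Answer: 5896469/1540 ≈ 3828.9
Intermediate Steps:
V(R, m) = 8 - R*m
k = 560 (k = (5*(-7))*(8 - 1*6*4) = -35*(8 - 24) = -35*(-16) = 560)
(-1906/k + (978 - 27)/(-1320)) + 3833 = (-1906/560 + (978 - 27)/(-1320)) + 3833 = (-1906*1/560 + 951*(-1/1320)) + 3833 = (-953/280 - 317/440) + 3833 = -6351/1540 + 3833 = 5896469/1540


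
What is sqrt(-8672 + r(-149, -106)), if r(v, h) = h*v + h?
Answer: 2*sqrt(1754) ≈ 83.762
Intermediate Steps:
r(v, h) = h + h*v
sqrt(-8672 + r(-149, -106)) = sqrt(-8672 - 106*(1 - 149)) = sqrt(-8672 - 106*(-148)) = sqrt(-8672 + 15688) = sqrt(7016) = 2*sqrt(1754)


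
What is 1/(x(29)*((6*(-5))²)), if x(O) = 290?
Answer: 1/261000 ≈ 3.8314e-6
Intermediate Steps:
1/(x(29)*((6*(-5))²)) = 1/(290*((6*(-5))²)) = 1/(290*((-30)²)) = (1/290)/900 = (1/290)*(1/900) = 1/261000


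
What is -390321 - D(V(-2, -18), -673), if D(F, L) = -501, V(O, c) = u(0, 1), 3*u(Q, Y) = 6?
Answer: -389820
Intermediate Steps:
u(Q, Y) = 2 (u(Q, Y) = (⅓)*6 = 2)
V(O, c) = 2
-390321 - D(V(-2, -18), -673) = -390321 - 1*(-501) = -390321 + 501 = -389820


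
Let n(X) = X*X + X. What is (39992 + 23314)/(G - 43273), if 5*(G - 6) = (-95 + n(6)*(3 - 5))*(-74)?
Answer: -316530/203089 ≈ -1.5586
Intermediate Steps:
n(X) = X + X**2 (n(X) = X**2 + X = X + X**2)
G = 13276/5 (G = 6 + ((-95 + (6*(1 + 6))*(3 - 5))*(-74))/5 = 6 + ((-95 + (6*7)*(-2))*(-74))/5 = 6 + ((-95 + 42*(-2))*(-74))/5 = 6 + ((-95 - 84)*(-74))/5 = 6 + (-179*(-74))/5 = 6 + (1/5)*13246 = 6 + 13246/5 = 13276/5 ≈ 2655.2)
(39992 + 23314)/(G - 43273) = (39992 + 23314)/(13276/5 - 43273) = 63306/(-203089/5) = 63306*(-5/203089) = -316530/203089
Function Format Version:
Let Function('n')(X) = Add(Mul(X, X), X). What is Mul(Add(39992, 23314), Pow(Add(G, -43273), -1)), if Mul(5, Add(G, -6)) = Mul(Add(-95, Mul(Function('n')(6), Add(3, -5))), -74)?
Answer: Rational(-316530, 203089) ≈ -1.5586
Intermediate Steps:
Function('n')(X) = Add(X, Pow(X, 2)) (Function('n')(X) = Add(Pow(X, 2), X) = Add(X, Pow(X, 2)))
G = Rational(13276, 5) (G = Add(6, Mul(Rational(1, 5), Mul(Add(-95, Mul(Mul(6, Add(1, 6)), Add(3, -5))), -74))) = Add(6, Mul(Rational(1, 5), Mul(Add(-95, Mul(Mul(6, 7), -2)), -74))) = Add(6, Mul(Rational(1, 5), Mul(Add(-95, Mul(42, -2)), -74))) = Add(6, Mul(Rational(1, 5), Mul(Add(-95, -84), -74))) = Add(6, Mul(Rational(1, 5), Mul(-179, -74))) = Add(6, Mul(Rational(1, 5), 13246)) = Add(6, Rational(13246, 5)) = Rational(13276, 5) ≈ 2655.2)
Mul(Add(39992, 23314), Pow(Add(G, -43273), -1)) = Mul(Add(39992, 23314), Pow(Add(Rational(13276, 5), -43273), -1)) = Mul(63306, Pow(Rational(-203089, 5), -1)) = Mul(63306, Rational(-5, 203089)) = Rational(-316530, 203089)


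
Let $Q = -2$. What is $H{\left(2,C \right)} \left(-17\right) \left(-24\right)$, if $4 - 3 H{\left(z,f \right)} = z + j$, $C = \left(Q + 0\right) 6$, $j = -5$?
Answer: $952$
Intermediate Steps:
$C = -12$ ($C = \left(-2 + 0\right) 6 = \left(-2\right) 6 = -12$)
$H{\left(z,f \right)} = 3 - \frac{z}{3}$ ($H{\left(z,f \right)} = \frac{4}{3} - \frac{z - 5}{3} = \frac{4}{3} - \frac{-5 + z}{3} = \frac{4}{3} - \left(- \frac{5}{3} + \frac{z}{3}\right) = 3 - \frac{z}{3}$)
$H{\left(2,C \right)} \left(-17\right) \left(-24\right) = \left(3 - \frac{2}{3}\right) \left(-17\right) \left(-24\right) = \frac{7}{3} \left(-17\right) \left(-24\right) = \left(- \frac{119}{3}\right) \left(-24\right) = 952$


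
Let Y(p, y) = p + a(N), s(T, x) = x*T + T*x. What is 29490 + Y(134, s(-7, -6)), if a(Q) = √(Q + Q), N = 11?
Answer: 29624 + √22 ≈ 29629.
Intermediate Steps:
a(Q) = √2*√Q (a(Q) = √(2*Q) = √2*√Q)
s(T, x) = 2*T*x (s(T, x) = T*x + T*x = 2*T*x)
Y(p, y) = p + √22 (Y(p, y) = p + √2*√11 = p + √22)
29490 + Y(134, s(-7, -6)) = 29490 + (134 + √22) = 29624 + √22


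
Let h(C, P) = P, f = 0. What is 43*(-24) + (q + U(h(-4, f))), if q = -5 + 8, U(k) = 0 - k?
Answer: -1029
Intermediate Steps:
U(k) = -k
q = 3
43*(-24) + (q + U(h(-4, f))) = 43*(-24) + (3 - 1*0) = -1032 + (3 + 0) = -1032 + 3 = -1029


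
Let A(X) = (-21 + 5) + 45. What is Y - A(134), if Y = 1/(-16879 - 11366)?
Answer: -819106/28245 ≈ -29.000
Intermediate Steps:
A(X) = 29 (A(X) = -16 + 45 = 29)
Y = -1/28245 (Y = 1/(-28245) = -1/28245 ≈ -3.5405e-5)
Y - A(134) = -1/28245 - 1*29 = -1/28245 - 29 = -819106/28245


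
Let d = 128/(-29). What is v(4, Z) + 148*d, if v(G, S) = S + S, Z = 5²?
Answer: -17494/29 ≈ -603.24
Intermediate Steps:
Z = 25
v(G, S) = 2*S
d = -128/29 (d = 128*(-1/29) = -128/29 ≈ -4.4138)
v(4, Z) + 148*d = 2*25 + 148*(-128/29) = 50 - 18944/29 = -17494/29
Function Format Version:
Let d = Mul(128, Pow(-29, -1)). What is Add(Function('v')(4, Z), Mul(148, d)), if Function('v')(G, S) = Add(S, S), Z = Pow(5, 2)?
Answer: Rational(-17494, 29) ≈ -603.24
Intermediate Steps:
Z = 25
Function('v')(G, S) = Mul(2, S)
d = Rational(-128, 29) (d = Mul(128, Rational(-1, 29)) = Rational(-128, 29) ≈ -4.4138)
Add(Function('v')(4, Z), Mul(148, d)) = Add(Mul(2, 25), Mul(148, Rational(-128, 29))) = Add(50, Rational(-18944, 29)) = Rational(-17494, 29)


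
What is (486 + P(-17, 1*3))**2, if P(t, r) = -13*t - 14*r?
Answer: 442225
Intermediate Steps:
P(t, r) = -14*r - 13*t
(486 + P(-17, 1*3))**2 = (486 + (-14*3 - 13*(-17)))**2 = (486 + (-14*3 + 221))**2 = (486 + (-42 + 221))**2 = (486 + 179)**2 = 665**2 = 442225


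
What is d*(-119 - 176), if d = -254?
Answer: 74930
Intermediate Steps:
d*(-119 - 176) = -254*(-119 - 176) = -254*(-295) = 74930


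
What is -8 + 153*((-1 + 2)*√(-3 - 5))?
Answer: -8 + 306*I*√2 ≈ -8.0 + 432.75*I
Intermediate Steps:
-8 + 153*((-1 + 2)*√(-3 - 5)) = -8 + 153*(1*√(-8)) = -8 + 153*(1*(2*I*√2)) = -8 + 153*(2*I*√2) = -8 + 306*I*√2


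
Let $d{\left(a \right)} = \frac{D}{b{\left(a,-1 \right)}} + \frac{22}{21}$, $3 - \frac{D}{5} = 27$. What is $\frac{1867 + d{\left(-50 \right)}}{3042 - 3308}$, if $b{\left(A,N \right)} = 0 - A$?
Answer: $- \frac{195893}{27930} \approx -7.0137$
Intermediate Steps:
$b{\left(A,N \right)} = - A$
$D = -120$ ($D = 15 - 135 = -120$)
$d{\left(a \right)} = \frac{22}{21} + \frac{120}{a}$ ($d{\left(a \right)} = - \frac{120}{\left(-1\right) a} + \frac{22}{21} = - 120 \left(- \frac{1}{a}\right) + 22 \cdot \frac{1}{21} = \frac{120}{a} + \frac{22}{21} = \frac{22}{21} + \frac{120}{a}$)
$\frac{1867 + d{\left(-50 \right)}}{3042 - 3308} = \frac{1867 + \left(\frac{22}{21} + \frac{120}{-50}\right)}{3042 - 3308} = \frac{1867 + \left(\frac{22}{21} + 120 \left(- \frac{1}{50}\right)\right)}{-266} = \left(1867 + \left(\frac{22}{21} - \frac{12}{5}\right)\right) \left(- \frac{1}{266}\right) = \left(1867 - \frac{142}{105}\right) \left(- \frac{1}{266}\right) = \frac{195893}{105} \left(- \frac{1}{266}\right) = - \frac{195893}{27930}$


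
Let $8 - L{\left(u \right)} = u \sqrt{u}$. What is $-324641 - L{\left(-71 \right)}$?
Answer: $-324649 - 71 i \sqrt{71} \approx -3.2465 \cdot 10^{5} - 598.26 i$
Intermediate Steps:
$L{\left(u \right)} = 8 - u^{\frac{3}{2}}$ ($L{\left(u \right)} = 8 - u \sqrt{u} = 8 - u^{\frac{3}{2}}$)
$-324641 - L{\left(-71 \right)} = -324641 - \left(8 - \left(-71\right)^{\frac{3}{2}}\right) = -324641 - \left(8 - - 71 i \sqrt{71}\right) = -324641 - \left(8 + 71 i \sqrt{71}\right) = -324649 - 71 i \sqrt{71}$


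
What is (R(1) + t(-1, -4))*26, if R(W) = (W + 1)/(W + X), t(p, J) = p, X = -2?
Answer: -78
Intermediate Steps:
R(W) = (1 + W)/(-2 + W) (R(W) = (W + 1)/(W - 2) = (1 + W)/(-2 + W))
(R(1) + t(-1, -4))*26 = ((1 + 1)/(-2 + 1) - 1)*26 = (2/(-1) - 1)*26 = (-1*2 - 1)*26 = (-2 - 1)*26 = -3*26 = -78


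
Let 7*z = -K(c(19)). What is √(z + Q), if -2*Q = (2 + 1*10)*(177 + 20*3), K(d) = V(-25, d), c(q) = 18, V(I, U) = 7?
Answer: I*√1423 ≈ 37.723*I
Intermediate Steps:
K(d) = 7
z = -1 (z = (-1*7)/7 = (⅐)*(-7) = -1)
Q = -1422 (Q = -(2 + 1*10)*(177 + 20*3)/2 = -(2 + 10)*(177 + 60)/2 = -6*237 = -½*2844 = -1422)
√(z + Q) = √(-1 - 1422) = √(-1423) = I*√1423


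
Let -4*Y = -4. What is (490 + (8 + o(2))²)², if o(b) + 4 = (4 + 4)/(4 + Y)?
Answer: 169885156/625 ≈ 2.7182e+5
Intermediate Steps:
Y = 1 (Y = -¼*(-4) = 1)
o(b) = -12/5 (o(b) = -4 + (4 + 4)/(4 + 1) = -4 + 8/5 = -12/5)
(490 + (8 + o(2))²)² = (490 + (8 - 12/5)²)² = (490 + (28/5)²)² = (490 + 784/25)² = (13034/25)² = 169885156/625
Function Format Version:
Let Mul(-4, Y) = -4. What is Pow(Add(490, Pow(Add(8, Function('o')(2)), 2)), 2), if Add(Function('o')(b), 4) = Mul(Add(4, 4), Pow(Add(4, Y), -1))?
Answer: Rational(169885156, 625) ≈ 2.7182e+5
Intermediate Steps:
Y = 1 (Y = Mul(Rational(-1, 4), -4) = 1)
Function('o')(b) = Rational(-12, 5) (Function('o')(b) = Add(-4, Mul(Add(4, 4), Pow(Add(4, 1), -1))) = Add(-4, Mul(8, Pow(5, -1))) = Add(-4, Mul(8, Rational(1, 5))) = Add(-4, Rational(8, 5)) = Rational(-12, 5))
Pow(Add(490, Pow(Add(8, Function('o')(2)), 2)), 2) = Pow(Add(490, Pow(Add(8, Rational(-12, 5)), 2)), 2) = Pow(Add(490, Pow(Rational(28, 5), 2)), 2) = Pow(Add(490, Rational(784, 25)), 2) = Pow(Rational(13034, 25), 2) = Rational(169885156, 625)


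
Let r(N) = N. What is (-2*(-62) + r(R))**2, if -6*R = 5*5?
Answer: 516961/36 ≈ 14360.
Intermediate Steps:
R = -25/6 (R = -5*5/6 = -1/6*25 = -25/6 ≈ -4.1667)
(-2*(-62) + r(R))**2 = (-2*(-62) - 25/6)**2 = (124 - 25/6)**2 = (719/6)**2 = 516961/36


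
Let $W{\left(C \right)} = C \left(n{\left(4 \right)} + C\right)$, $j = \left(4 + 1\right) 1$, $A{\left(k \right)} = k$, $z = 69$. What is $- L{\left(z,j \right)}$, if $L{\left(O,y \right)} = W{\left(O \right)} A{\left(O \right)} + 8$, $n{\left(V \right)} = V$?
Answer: $-347561$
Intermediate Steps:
$j = 5$ ($j = 5 \cdot 1 = 5$)
$W{\left(C \right)} = C \left(4 + C\right)$
$L{\left(O,y \right)} = 8 + O^{2} \left(4 + O\right)$ ($L{\left(O,y \right)} = O \left(4 + O\right) O + 8 = O^{2} \left(4 + O\right) + 8 = 8 + O^{2} \left(4 + O\right)$)
$- L{\left(z,j \right)} = - (8 + 69^{2} \left(4 + 69\right)) = - (8 + 4761 \cdot 73) = - (8 + 347553) = \left(-1\right) 347561 = -347561$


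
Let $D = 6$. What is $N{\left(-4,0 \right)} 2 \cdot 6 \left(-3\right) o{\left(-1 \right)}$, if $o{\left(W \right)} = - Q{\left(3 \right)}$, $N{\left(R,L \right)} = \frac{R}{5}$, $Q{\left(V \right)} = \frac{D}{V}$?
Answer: $- \frac{288}{5} \approx -57.6$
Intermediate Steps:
$Q{\left(V \right)} = \frac{6}{V}$
$N{\left(R,L \right)} = \frac{R}{5}$ ($N{\left(R,L \right)} = R \frac{1}{5} = \frac{R}{5}$)
$o{\left(W \right)} = -2$ ($o{\left(W \right)} = - \frac{6}{3} = \left(-1\right) 2 = -2$)
$N{\left(-4,0 \right)} 2 \cdot 6 \left(-3\right) o{\left(-1 \right)} = \frac{1}{5} \left(-4\right) 2 \cdot 6 \left(-3\right) \left(-2\right) = - \frac{4 \cdot 12 \left(-3\right)}{5} \left(-2\right) = \left(- \frac{4}{5}\right) \left(-36\right) \left(-2\right) = \frac{144}{5} \left(-2\right) = - \frac{288}{5}$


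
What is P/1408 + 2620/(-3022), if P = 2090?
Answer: 59705/96704 ≈ 0.61740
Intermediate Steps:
P/1408 + 2620/(-3022) = 2090/1408 + 2620/(-3022) = 2090*(1/1408) + 2620*(-1/3022) = 95/64 - 1310/1511 = 59705/96704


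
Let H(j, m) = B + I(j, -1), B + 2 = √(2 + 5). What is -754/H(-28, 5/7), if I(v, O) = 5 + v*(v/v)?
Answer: 9425/309 + 377*√7/309 ≈ 33.730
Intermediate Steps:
I(v, O) = 5 + v (I(v, O) = 5 + v*1 = 5 + v)
B = -2 + √7 (B = -2 + √(2 + 5) = -2 + √7 ≈ 0.64575)
H(j, m) = 3 + j + √7 (H(j, m) = (-2 + √7) + (5 + j) = 3 + j + √7)
-754/H(-28, 5/7) = -754/(3 - 28 + √7) = -754/(-25 + √7)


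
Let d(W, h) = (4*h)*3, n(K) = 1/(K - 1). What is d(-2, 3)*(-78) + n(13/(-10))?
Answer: -64594/23 ≈ -2808.4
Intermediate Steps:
n(K) = 1/(-1 + K)
d(W, h) = 12*h
d(-2, 3)*(-78) + n(13/(-10)) = (12*3)*(-78) + 1/(-1 + 13/(-10)) = 36*(-78) + 1/(-1 + 13*(-⅒)) = -2808 + 1/(-1 - 13/10) = -2808 + 1/(-23/10) = -2808 - 10/23 = -64594/23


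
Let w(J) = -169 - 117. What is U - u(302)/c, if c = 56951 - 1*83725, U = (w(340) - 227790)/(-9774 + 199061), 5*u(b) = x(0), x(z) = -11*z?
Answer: -228076/189287 ≈ -1.2049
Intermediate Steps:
w(J) = -286
u(b) = 0 (u(b) = (-11*0)/5 = (1/5)*0 = 0)
U = -228076/189287 (U = (-286 - 227790)/(-9774 + 199061) = -228076/189287 ≈ -1.2049)
c = -26774 (c = 56951 - 83725 = -26774)
U - u(302)/c = -228076/189287 - 0/(-26774) = -228076/189287 - 0*(-1)/26774 = -228076/189287 - 1*0 = -228076/189287 + 0 = -228076/189287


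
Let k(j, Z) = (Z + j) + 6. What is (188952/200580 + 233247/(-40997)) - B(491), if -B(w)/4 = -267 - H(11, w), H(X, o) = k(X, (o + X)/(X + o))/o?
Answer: -360991319611213/336465043805 ≈ -1072.9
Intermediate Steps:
k(j, Z) = 6 + Z + j
H(X, o) = (7 + X)/o (H(X, o) = (6 + (o + X)/(X + o) + X)/o = (6 + (X + o)/(X + o) + X)/o = (6 + 1 + X)/o = (7 + X)/o)
B(w) = 1068 + 72/w (B(w) = -4*(-267 - (7 + 11)/w) = -4*(-267 - 18/w) = 1068 + 72/w)
(188952/200580 + 233247/(-40997)) - B(491) = (188952/200580 + 233247/(-40997)) - (1068 + 72/491) = (188952*(1/200580) + 233247*(-1/40997)) - (1068 + 72*(1/491)) = (15746/16715 - 233247/40997) - (1068 + 72/491) = -3253184843/685264855 - 1*524460/491 = -3253184843/685264855 - 524460/491 = -360991319611213/336465043805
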